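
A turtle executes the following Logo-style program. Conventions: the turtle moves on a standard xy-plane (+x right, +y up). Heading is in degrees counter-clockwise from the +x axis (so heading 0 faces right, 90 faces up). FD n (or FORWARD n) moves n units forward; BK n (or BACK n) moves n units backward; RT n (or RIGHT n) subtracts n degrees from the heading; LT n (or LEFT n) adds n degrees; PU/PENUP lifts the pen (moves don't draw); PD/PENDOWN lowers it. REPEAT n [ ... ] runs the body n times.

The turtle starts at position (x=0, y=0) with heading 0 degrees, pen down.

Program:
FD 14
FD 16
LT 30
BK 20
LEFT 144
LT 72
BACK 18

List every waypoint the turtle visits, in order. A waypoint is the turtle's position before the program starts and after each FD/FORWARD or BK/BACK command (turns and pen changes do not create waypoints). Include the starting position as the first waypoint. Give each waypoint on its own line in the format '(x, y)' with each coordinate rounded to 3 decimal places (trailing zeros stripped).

Answer: (0, 0)
(14, 0)
(30, 0)
(12.679, -10)
(20.001, 6.444)

Derivation:
Executing turtle program step by step:
Start: pos=(0,0), heading=0, pen down
FD 14: (0,0) -> (14,0) [heading=0, draw]
FD 16: (14,0) -> (30,0) [heading=0, draw]
LT 30: heading 0 -> 30
BK 20: (30,0) -> (12.679,-10) [heading=30, draw]
LT 144: heading 30 -> 174
LT 72: heading 174 -> 246
BK 18: (12.679,-10) -> (20.001,6.444) [heading=246, draw]
Final: pos=(20.001,6.444), heading=246, 4 segment(s) drawn
Waypoints (5 total):
(0, 0)
(14, 0)
(30, 0)
(12.679, -10)
(20.001, 6.444)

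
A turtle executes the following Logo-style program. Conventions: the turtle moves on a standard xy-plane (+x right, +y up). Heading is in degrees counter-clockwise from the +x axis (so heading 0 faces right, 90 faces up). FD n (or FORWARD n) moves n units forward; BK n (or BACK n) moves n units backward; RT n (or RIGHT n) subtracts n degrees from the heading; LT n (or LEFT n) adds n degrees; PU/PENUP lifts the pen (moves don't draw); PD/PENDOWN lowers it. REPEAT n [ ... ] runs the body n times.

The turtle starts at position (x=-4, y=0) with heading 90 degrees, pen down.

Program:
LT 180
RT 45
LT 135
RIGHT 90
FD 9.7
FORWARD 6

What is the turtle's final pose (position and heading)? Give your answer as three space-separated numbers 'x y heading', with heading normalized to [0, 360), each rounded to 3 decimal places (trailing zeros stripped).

Executing turtle program step by step:
Start: pos=(-4,0), heading=90, pen down
LT 180: heading 90 -> 270
RT 45: heading 270 -> 225
LT 135: heading 225 -> 0
RT 90: heading 0 -> 270
FD 9.7: (-4,0) -> (-4,-9.7) [heading=270, draw]
FD 6: (-4,-9.7) -> (-4,-15.7) [heading=270, draw]
Final: pos=(-4,-15.7), heading=270, 2 segment(s) drawn

Answer: -4 -15.7 270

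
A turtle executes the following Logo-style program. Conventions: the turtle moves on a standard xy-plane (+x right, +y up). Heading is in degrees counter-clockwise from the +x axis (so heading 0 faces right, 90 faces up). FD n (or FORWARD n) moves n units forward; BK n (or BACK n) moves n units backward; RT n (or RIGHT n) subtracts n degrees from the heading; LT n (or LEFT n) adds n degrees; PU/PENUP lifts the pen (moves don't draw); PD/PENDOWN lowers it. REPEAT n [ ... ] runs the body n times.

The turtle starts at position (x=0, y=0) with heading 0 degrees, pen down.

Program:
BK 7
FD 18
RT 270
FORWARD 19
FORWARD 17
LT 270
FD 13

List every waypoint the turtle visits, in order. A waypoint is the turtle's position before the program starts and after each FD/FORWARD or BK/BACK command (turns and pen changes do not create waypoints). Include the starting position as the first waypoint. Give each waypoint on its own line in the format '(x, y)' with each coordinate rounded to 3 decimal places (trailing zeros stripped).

Executing turtle program step by step:
Start: pos=(0,0), heading=0, pen down
BK 7: (0,0) -> (-7,0) [heading=0, draw]
FD 18: (-7,0) -> (11,0) [heading=0, draw]
RT 270: heading 0 -> 90
FD 19: (11,0) -> (11,19) [heading=90, draw]
FD 17: (11,19) -> (11,36) [heading=90, draw]
LT 270: heading 90 -> 0
FD 13: (11,36) -> (24,36) [heading=0, draw]
Final: pos=(24,36), heading=0, 5 segment(s) drawn
Waypoints (6 total):
(0, 0)
(-7, 0)
(11, 0)
(11, 19)
(11, 36)
(24, 36)

Answer: (0, 0)
(-7, 0)
(11, 0)
(11, 19)
(11, 36)
(24, 36)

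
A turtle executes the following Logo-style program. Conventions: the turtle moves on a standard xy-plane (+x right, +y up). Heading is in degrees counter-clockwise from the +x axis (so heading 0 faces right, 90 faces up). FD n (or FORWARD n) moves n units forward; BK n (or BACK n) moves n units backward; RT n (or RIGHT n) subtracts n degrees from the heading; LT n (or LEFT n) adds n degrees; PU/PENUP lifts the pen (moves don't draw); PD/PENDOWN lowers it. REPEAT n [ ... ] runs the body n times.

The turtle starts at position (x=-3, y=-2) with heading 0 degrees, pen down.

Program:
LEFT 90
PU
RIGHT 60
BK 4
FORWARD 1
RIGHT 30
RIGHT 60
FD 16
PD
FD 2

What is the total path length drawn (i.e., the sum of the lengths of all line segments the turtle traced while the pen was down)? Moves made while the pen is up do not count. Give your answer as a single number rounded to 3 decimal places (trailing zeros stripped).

Answer: 2

Derivation:
Executing turtle program step by step:
Start: pos=(-3,-2), heading=0, pen down
LT 90: heading 0 -> 90
PU: pen up
RT 60: heading 90 -> 30
BK 4: (-3,-2) -> (-6.464,-4) [heading=30, move]
FD 1: (-6.464,-4) -> (-5.598,-3.5) [heading=30, move]
RT 30: heading 30 -> 0
RT 60: heading 0 -> 300
FD 16: (-5.598,-3.5) -> (2.402,-17.356) [heading=300, move]
PD: pen down
FD 2: (2.402,-17.356) -> (3.402,-19.088) [heading=300, draw]
Final: pos=(3.402,-19.088), heading=300, 1 segment(s) drawn

Segment lengths:
  seg 1: (2.402,-17.356) -> (3.402,-19.088), length = 2
Total = 2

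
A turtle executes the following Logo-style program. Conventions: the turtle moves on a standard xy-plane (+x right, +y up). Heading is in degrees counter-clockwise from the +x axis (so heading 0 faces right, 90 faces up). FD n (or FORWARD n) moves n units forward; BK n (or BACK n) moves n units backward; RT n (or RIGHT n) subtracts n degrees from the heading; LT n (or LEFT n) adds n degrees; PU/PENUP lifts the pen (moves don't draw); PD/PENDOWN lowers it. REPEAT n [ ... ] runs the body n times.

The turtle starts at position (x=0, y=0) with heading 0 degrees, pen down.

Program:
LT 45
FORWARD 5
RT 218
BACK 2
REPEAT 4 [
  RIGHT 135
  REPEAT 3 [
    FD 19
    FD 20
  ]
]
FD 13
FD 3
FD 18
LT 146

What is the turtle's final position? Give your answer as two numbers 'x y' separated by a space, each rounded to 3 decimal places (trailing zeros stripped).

Executing turtle program step by step:
Start: pos=(0,0), heading=0, pen down
LT 45: heading 0 -> 45
FD 5: (0,0) -> (3.536,3.536) [heading=45, draw]
RT 218: heading 45 -> 187
BK 2: (3.536,3.536) -> (5.521,3.779) [heading=187, draw]
REPEAT 4 [
  -- iteration 1/4 --
  RT 135: heading 187 -> 52
  REPEAT 3 [
    -- iteration 1/3 --
    FD 19: (5.521,3.779) -> (17.218,18.751) [heading=52, draw]
    FD 20: (17.218,18.751) -> (29.531,34.512) [heading=52, draw]
    -- iteration 2/3 --
    FD 19: (29.531,34.512) -> (41.229,49.484) [heading=52, draw]
    FD 20: (41.229,49.484) -> (53.542,65.244) [heading=52, draw]
    -- iteration 3/3 --
    FD 19: (53.542,65.244) -> (65.24,80.216) [heading=52, draw]
    FD 20: (65.24,80.216) -> (77.553,95.977) [heading=52, draw]
  ]
  -- iteration 2/4 --
  RT 135: heading 52 -> 277
  REPEAT 3 [
    -- iteration 1/3 --
    FD 19: (77.553,95.977) -> (79.869,77.118) [heading=277, draw]
    FD 20: (79.869,77.118) -> (82.306,57.267) [heading=277, draw]
    -- iteration 2/3 --
    FD 19: (82.306,57.267) -> (84.621,38.409) [heading=277, draw]
    FD 20: (84.621,38.409) -> (87.059,18.558) [heading=277, draw]
    -- iteration 3/3 --
    FD 19: (87.059,18.558) -> (89.374,-0.3) [heading=277, draw]
    FD 20: (89.374,-0.3) -> (91.812,-20.151) [heading=277, draw]
  ]
  -- iteration 3/4 --
  RT 135: heading 277 -> 142
  REPEAT 3 [
    -- iteration 1/3 --
    FD 19: (91.812,-20.151) -> (76.84,-8.454) [heading=142, draw]
    FD 20: (76.84,-8.454) -> (61.079,3.859) [heading=142, draw]
    -- iteration 2/3 --
    FD 19: (61.079,3.859) -> (46.107,15.557) [heading=142, draw]
    FD 20: (46.107,15.557) -> (30.347,27.87) [heading=142, draw]
    -- iteration 3/3 --
    FD 19: (30.347,27.87) -> (15.375,39.568) [heading=142, draw]
    FD 20: (15.375,39.568) -> (-0.386,51.881) [heading=142, draw]
  ]
  -- iteration 4/4 --
  RT 135: heading 142 -> 7
  REPEAT 3 [
    -- iteration 1/3 --
    FD 19: (-0.386,51.881) -> (18.473,54.197) [heading=7, draw]
    FD 20: (18.473,54.197) -> (38.324,56.634) [heading=7, draw]
    -- iteration 2/3 --
    FD 19: (38.324,56.634) -> (57.182,58.949) [heading=7, draw]
    FD 20: (57.182,58.949) -> (77.033,61.387) [heading=7, draw]
    -- iteration 3/3 --
    FD 19: (77.033,61.387) -> (95.891,63.702) [heading=7, draw]
    FD 20: (95.891,63.702) -> (115.742,66.14) [heading=7, draw]
  ]
]
FD 13: (115.742,66.14) -> (128.645,67.724) [heading=7, draw]
FD 3: (128.645,67.724) -> (131.623,68.09) [heading=7, draw]
FD 18: (131.623,68.09) -> (149.489,70.283) [heading=7, draw]
LT 146: heading 7 -> 153
Final: pos=(149.489,70.283), heading=153, 29 segment(s) drawn

Answer: 149.489 70.283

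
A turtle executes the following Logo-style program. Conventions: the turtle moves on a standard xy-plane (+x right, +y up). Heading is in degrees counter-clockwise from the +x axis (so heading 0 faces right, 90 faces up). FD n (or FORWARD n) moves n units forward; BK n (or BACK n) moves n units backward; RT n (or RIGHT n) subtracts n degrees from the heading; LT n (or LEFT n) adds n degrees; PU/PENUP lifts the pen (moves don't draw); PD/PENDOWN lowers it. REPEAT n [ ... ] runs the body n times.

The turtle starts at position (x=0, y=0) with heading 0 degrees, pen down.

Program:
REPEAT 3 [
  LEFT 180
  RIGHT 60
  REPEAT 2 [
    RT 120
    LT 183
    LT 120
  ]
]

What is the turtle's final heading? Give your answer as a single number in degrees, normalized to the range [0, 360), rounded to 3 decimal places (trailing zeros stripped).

Answer: 18

Derivation:
Executing turtle program step by step:
Start: pos=(0,0), heading=0, pen down
REPEAT 3 [
  -- iteration 1/3 --
  LT 180: heading 0 -> 180
  RT 60: heading 180 -> 120
  REPEAT 2 [
    -- iteration 1/2 --
    RT 120: heading 120 -> 0
    LT 183: heading 0 -> 183
    LT 120: heading 183 -> 303
    -- iteration 2/2 --
    RT 120: heading 303 -> 183
    LT 183: heading 183 -> 6
    LT 120: heading 6 -> 126
  ]
  -- iteration 2/3 --
  LT 180: heading 126 -> 306
  RT 60: heading 306 -> 246
  REPEAT 2 [
    -- iteration 1/2 --
    RT 120: heading 246 -> 126
    LT 183: heading 126 -> 309
    LT 120: heading 309 -> 69
    -- iteration 2/2 --
    RT 120: heading 69 -> 309
    LT 183: heading 309 -> 132
    LT 120: heading 132 -> 252
  ]
  -- iteration 3/3 --
  LT 180: heading 252 -> 72
  RT 60: heading 72 -> 12
  REPEAT 2 [
    -- iteration 1/2 --
    RT 120: heading 12 -> 252
    LT 183: heading 252 -> 75
    LT 120: heading 75 -> 195
    -- iteration 2/2 --
    RT 120: heading 195 -> 75
    LT 183: heading 75 -> 258
    LT 120: heading 258 -> 18
  ]
]
Final: pos=(0,0), heading=18, 0 segment(s) drawn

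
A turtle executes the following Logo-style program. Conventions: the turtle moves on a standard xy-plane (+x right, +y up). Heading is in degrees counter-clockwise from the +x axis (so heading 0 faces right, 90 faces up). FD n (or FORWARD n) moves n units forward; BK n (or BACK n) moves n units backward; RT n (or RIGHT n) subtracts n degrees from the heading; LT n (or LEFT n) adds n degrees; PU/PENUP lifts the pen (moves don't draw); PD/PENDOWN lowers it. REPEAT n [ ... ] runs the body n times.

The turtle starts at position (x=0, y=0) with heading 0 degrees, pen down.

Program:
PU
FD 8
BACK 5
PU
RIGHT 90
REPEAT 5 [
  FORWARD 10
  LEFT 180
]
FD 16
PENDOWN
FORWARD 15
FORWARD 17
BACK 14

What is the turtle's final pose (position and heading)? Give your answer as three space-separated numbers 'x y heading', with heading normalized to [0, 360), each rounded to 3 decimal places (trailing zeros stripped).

Executing turtle program step by step:
Start: pos=(0,0), heading=0, pen down
PU: pen up
FD 8: (0,0) -> (8,0) [heading=0, move]
BK 5: (8,0) -> (3,0) [heading=0, move]
PU: pen up
RT 90: heading 0 -> 270
REPEAT 5 [
  -- iteration 1/5 --
  FD 10: (3,0) -> (3,-10) [heading=270, move]
  LT 180: heading 270 -> 90
  -- iteration 2/5 --
  FD 10: (3,-10) -> (3,0) [heading=90, move]
  LT 180: heading 90 -> 270
  -- iteration 3/5 --
  FD 10: (3,0) -> (3,-10) [heading=270, move]
  LT 180: heading 270 -> 90
  -- iteration 4/5 --
  FD 10: (3,-10) -> (3,0) [heading=90, move]
  LT 180: heading 90 -> 270
  -- iteration 5/5 --
  FD 10: (3,0) -> (3,-10) [heading=270, move]
  LT 180: heading 270 -> 90
]
FD 16: (3,-10) -> (3,6) [heading=90, move]
PD: pen down
FD 15: (3,6) -> (3,21) [heading=90, draw]
FD 17: (3,21) -> (3,38) [heading=90, draw]
BK 14: (3,38) -> (3,24) [heading=90, draw]
Final: pos=(3,24), heading=90, 3 segment(s) drawn

Answer: 3 24 90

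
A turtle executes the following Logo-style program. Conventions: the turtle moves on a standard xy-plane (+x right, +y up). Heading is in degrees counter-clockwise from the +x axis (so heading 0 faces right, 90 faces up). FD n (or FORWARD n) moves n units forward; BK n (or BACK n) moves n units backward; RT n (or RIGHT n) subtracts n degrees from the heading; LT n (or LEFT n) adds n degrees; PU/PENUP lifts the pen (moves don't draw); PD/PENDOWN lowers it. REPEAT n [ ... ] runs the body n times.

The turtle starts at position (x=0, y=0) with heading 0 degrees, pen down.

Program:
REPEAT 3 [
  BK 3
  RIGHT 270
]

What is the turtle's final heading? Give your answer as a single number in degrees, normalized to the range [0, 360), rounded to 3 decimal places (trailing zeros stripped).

Answer: 270

Derivation:
Executing turtle program step by step:
Start: pos=(0,0), heading=0, pen down
REPEAT 3 [
  -- iteration 1/3 --
  BK 3: (0,0) -> (-3,0) [heading=0, draw]
  RT 270: heading 0 -> 90
  -- iteration 2/3 --
  BK 3: (-3,0) -> (-3,-3) [heading=90, draw]
  RT 270: heading 90 -> 180
  -- iteration 3/3 --
  BK 3: (-3,-3) -> (0,-3) [heading=180, draw]
  RT 270: heading 180 -> 270
]
Final: pos=(0,-3), heading=270, 3 segment(s) drawn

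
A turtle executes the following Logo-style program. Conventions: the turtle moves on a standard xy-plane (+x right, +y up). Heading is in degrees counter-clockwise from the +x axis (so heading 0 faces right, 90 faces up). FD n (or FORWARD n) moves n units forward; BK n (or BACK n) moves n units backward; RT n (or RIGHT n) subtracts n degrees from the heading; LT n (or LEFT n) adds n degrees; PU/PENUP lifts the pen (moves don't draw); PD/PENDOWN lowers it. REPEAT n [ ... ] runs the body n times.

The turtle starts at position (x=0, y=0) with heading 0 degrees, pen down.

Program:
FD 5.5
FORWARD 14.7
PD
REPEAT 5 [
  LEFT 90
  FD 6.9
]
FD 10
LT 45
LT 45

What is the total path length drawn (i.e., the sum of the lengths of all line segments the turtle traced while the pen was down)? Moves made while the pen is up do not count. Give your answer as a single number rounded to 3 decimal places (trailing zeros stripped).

Answer: 64.7

Derivation:
Executing turtle program step by step:
Start: pos=(0,0), heading=0, pen down
FD 5.5: (0,0) -> (5.5,0) [heading=0, draw]
FD 14.7: (5.5,0) -> (20.2,0) [heading=0, draw]
PD: pen down
REPEAT 5 [
  -- iteration 1/5 --
  LT 90: heading 0 -> 90
  FD 6.9: (20.2,0) -> (20.2,6.9) [heading=90, draw]
  -- iteration 2/5 --
  LT 90: heading 90 -> 180
  FD 6.9: (20.2,6.9) -> (13.3,6.9) [heading=180, draw]
  -- iteration 3/5 --
  LT 90: heading 180 -> 270
  FD 6.9: (13.3,6.9) -> (13.3,0) [heading=270, draw]
  -- iteration 4/5 --
  LT 90: heading 270 -> 0
  FD 6.9: (13.3,0) -> (20.2,0) [heading=0, draw]
  -- iteration 5/5 --
  LT 90: heading 0 -> 90
  FD 6.9: (20.2,0) -> (20.2,6.9) [heading=90, draw]
]
FD 10: (20.2,6.9) -> (20.2,16.9) [heading=90, draw]
LT 45: heading 90 -> 135
LT 45: heading 135 -> 180
Final: pos=(20.2,16.9), heading=180, 8 segment(s) drawn

Segment lengths:
  seg 1: (0,0) -> (5.5,0), length = 5.5
  seg 2: (5.5,0) -> (20.2,0), length = 14.7
  seg 3: (20.2,0) -> (20.2,6.9), length = 6.9
  seg 4: (20.2,6.9) -> (13.3,6.9), length = 6.9
  seg 5: (13.3,6.9) -> (13.3,0), length = 6.9
  seg 6: (13.3,0) -> (20.2,0), length = 6.9
  seg 7: (20.2,0) -> (20.2,6.9), length = 6.9
  seg 8: (20.2,6.9) -> (20.2,16.9), length = 10
Total = 64.7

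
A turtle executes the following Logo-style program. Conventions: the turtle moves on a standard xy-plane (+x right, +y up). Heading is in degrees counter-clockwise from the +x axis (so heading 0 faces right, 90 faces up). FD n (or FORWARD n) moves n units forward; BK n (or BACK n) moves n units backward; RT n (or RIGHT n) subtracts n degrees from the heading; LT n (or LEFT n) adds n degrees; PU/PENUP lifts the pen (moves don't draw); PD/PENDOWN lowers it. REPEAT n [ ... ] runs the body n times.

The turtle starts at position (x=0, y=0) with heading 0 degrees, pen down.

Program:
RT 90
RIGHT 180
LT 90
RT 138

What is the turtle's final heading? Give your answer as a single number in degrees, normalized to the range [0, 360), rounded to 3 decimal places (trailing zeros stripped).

Answer: 42

Derivation:
Executing turtle program step by step:
Start: pos=(0,0), heading=0, pen down
RT 90: heading 0 -> 270
RT 180: heading 270 -> 90
LT 90: heading 90 -> 180
RT 138: heading 180 -> 42
Final: pos=(0,0), heading=42, 0 segment(s) drawn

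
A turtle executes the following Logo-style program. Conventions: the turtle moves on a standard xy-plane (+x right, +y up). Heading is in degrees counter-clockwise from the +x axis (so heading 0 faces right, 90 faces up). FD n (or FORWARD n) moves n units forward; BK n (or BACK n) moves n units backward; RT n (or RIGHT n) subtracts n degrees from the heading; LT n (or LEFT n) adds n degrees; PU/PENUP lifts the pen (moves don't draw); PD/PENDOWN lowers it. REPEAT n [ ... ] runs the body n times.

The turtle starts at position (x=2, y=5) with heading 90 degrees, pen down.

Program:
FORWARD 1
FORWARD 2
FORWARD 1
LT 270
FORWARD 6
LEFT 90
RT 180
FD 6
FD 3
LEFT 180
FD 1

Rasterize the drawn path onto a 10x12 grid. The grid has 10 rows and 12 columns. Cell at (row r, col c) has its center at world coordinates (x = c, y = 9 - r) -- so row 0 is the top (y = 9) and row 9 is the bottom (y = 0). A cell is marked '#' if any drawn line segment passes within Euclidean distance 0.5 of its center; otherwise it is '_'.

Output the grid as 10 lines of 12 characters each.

Answer: __#######___
__#_____#___
__#_____#___
__#_____#___
__#_____#___
________#___
________#___
________#___
________#___
________#___

Derivation:
Segment 0: (2,5) -> (2,6)
Segment 1: (2,6) -> (2,8)
Segment 2: (2,8) -> (2,9)
Segment 3: (2,9) -> (8,9)
Segment 4: (8,9) -> (8,3)
Segment 5: (8,3) -> (8,-0)
Segment 6: (8,-0) -> (8,1)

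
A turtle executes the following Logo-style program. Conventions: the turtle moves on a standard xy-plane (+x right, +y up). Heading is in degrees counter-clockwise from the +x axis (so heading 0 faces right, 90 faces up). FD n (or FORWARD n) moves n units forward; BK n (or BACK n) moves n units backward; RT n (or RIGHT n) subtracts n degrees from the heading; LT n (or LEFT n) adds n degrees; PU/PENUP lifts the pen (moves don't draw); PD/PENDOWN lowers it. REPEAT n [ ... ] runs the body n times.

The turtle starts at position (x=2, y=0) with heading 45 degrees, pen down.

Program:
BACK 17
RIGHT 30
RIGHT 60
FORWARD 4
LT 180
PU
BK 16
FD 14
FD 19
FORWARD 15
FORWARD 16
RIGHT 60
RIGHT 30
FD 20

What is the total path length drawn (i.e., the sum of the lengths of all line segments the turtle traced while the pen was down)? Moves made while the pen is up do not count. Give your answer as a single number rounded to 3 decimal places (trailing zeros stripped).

Executing turtle program step by step:
Start: pos=(2,0), heading=45, pen down
BK 17: (2,0) -> (-10.021,-12.021) [heading=45, draw]
RT 30: heading 45 -> 15
RT 60: heading 15 -> 315
FD 4: (-10.021,-12.021) -> (-7.192,-14.849) [heading=315, draw]
LT 180: heading 315 -> 135
PU: pen up
BK 16: (-7.192,-14.849) -> (4.121,-26.163) [heading=135, move]
FD 14: (4.121,-26.163) -> (-5.778,-16.263) [heading=135, move]
FD 19: (-5.778,-16.263) -> (-19.213,-2.828) [heading=135, move]
FD 15: (-19.213,-2.828) -> (-29.82,7.778) [heading=135, move]
FD 16: (-29.82,7.778) -> (-41.134,19.092) [heading=135, move]
RT 60: heading 135 -> 75
RT 30: heading 75 -> 45
FD 20: (-41.134,19.092) -> (-26.991,33.234) [heading=45, move]
Final: pos=(-26.991,33.234), heading=45, 2 segment(s) drawn

Segment lengths:
  seg 1: (2,0) -> (-10.021,-12.021), length = 17
  seg 2: (-10.021,-12.021) -> (-7.192,-14.849), length = 4
Total = 21

Answer: 21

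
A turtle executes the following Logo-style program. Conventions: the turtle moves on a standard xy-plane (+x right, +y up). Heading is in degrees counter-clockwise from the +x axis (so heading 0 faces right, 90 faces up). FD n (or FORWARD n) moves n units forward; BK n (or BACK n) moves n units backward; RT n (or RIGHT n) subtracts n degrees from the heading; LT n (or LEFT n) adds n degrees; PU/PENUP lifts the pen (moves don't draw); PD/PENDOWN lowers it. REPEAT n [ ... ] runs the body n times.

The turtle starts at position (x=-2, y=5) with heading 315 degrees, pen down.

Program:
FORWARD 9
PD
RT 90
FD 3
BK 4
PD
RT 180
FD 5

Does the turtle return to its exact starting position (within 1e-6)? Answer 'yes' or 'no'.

Executing turtle program step by step:
Start: pos=(-2,5), heading=315, pen down
FD 9: (-2,5) -> (4.364,-1.364) [heading=315, draw]
PD: pen down
RT 90: heading 315 -> 225
FD 3: (4.364,-1.364) -> (2.243,-3.485) [heading=225, draw]
BK 4: (2.243,-3.485) -> (5.071,-0.657) [heading=225, draw]
PD: pen down
RT 180: heading 225 -> 45
FD 5: (5.071,-0.657) -> (8.607,2.879) [heading=45, draw]
Final: pos=(8.607,2.879), heading=45, 4 segment(s) drawn

Start position: (-2, 5)
Final position: (8.607, 2.879)
Distance = 10.817; >= 1e-6 -> NOT closed

Answer: no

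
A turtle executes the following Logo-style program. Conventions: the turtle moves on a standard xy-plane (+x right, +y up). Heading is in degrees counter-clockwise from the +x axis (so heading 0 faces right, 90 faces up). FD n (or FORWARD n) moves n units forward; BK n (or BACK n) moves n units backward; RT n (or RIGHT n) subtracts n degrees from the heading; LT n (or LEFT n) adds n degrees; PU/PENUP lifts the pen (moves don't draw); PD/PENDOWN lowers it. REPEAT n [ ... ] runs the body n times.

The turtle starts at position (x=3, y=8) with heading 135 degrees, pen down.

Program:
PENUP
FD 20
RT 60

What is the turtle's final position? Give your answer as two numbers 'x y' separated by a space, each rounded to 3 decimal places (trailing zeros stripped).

Answer: -11.142 22.142

Derivation:
Executing turtle program step by step:
Start: pos=(3,8), heading=135, pen down
PU: pen up
FD 20: (3,8) -> (-11.142,22.142) [heading=135, move]
RT 60: heading 135 -> 75
Final: pos=(-11.142,22.142), heading=75, 0 segment(s) drawn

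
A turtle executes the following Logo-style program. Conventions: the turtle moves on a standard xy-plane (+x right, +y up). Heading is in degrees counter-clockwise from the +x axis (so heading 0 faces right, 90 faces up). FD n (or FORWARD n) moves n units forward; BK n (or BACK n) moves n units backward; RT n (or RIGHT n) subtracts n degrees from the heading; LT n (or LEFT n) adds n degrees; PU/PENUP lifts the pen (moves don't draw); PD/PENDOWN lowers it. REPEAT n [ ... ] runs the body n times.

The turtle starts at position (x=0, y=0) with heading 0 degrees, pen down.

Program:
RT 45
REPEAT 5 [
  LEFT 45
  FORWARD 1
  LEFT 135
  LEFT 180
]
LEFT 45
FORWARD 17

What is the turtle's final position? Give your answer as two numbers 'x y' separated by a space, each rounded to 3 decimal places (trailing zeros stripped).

Executing turtle program step by step:
Start: pos=(0,0), heading=0, pen down
RT 45: heading 0 -> 315
REPEAT 5 [
  -- iteration 1/5 --
  LT 45: heading 315 -> 0
  FD 1: (0,0) -> (1,0) [heading=0, draw]
  LT 135: heading 0 -> 135
  LT 180: heading 135 -> 315
  -- iteration 2/5 --
  LT 45: heading 315 -> 0
  FD 1: (1,0) -> (2,0) [heading=0, draw]
  LT 135: heading 0 -> 135
  LT 180: heading 135 -> 315
  -- iteration 3/5 --
  LT 45: heading 315 -> 0
  FD 1: (2,0) -> (3,0) [heading=0, draw]
  LT 135: heading 0 -> 135
  LT 180: heading 135 -> 315
  -- iteration 4/5 --
  LT 45: heading 315 -> 0
  FD 1: (3,0) -> (4,0) [heading=0, draw]
  LT 135: heading 0 -> 135
  LT 180: heading 135 -> 315
  -- iteration 5/5 --
  LT 45: heading 315 -> 0
  FD 1: (4,0) -> (5,0) [heading=0, draw]
  LT 135: heading 0 -> 135
  LT 180: heading 135 -> 315
]
LT 45: heading 315 -> 0
FD 17: (5,0) -> (22,0) [heading=0, draw]
Final: pos=(22,0), heading=0, 6 segment(s) drawn

Answer: 22 0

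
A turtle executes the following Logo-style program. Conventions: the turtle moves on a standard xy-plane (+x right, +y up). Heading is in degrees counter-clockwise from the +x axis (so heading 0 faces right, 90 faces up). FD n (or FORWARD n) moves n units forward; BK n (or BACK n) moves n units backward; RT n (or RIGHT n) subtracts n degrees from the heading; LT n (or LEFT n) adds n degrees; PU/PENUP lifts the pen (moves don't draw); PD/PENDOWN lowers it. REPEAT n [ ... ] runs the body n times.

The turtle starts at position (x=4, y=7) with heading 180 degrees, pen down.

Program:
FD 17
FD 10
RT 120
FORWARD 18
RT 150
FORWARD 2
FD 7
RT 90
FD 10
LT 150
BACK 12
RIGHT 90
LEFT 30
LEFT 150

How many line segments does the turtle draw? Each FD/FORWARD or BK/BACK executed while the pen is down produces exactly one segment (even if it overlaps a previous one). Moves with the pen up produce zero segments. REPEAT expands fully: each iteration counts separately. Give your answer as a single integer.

Executing turtle program step by step:
Start: pos=(4,7), heading=180, pen down
FD 17: (4,7) -> (-13,7) [heading=180, draw]
FD 10: (-13,7) -> (-23,7) [heading=180, draw]
RT 120: heading 180 -> 60
FD 18: (-23,7) -> (-14,22.588) [heading=60, draw]
RT 150: heading 60 -> 270
FD 2: (-14,22.588) -> (-14,20.588) [heading=270, draw]
FD 7: (-14,20.588) -> (-14,13.588) [heading=270, draw]
RT 90: heading 270 -> 180
FD 10: (-14,13.588) -> (-24,13.588) [heading=180, draw]
LT 150: heading 180 -> 330
BK 12: (-24,13.588) -> (-34.392,19.588) [heading=330, draw]
RT 90: heading 330 -> 240
LT 30: heading 240 -> 270
LT 150: heading 270 -> 60
Final: pos=(-34.392,19.588), heading=60, 7 segment(s) drawn
Segments drawn: 7

Answer: 7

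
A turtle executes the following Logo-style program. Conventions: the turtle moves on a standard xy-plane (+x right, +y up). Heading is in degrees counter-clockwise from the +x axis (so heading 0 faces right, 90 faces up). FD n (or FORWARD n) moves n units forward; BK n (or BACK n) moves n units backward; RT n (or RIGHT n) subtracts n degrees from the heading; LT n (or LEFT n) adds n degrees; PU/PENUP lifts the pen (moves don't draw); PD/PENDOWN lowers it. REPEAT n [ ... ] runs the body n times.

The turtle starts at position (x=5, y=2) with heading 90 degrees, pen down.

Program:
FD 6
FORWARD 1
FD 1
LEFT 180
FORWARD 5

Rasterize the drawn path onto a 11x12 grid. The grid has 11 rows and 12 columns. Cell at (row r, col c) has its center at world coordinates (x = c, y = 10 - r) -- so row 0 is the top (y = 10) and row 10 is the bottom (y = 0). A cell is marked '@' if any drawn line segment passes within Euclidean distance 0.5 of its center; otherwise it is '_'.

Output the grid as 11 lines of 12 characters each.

Answer: _____@______
_____@______
_____@______
_____@______
_____@______
_____@______
_____@______
_____@______
_____@______
____________
____________

Derivation:
Segment 0: (5,2) -> (5,8)
Segment 1: (5,8) -> (5,9)
Segment 2: (5,9) -> (5,10)
Segment 3: (5,10) -> (5,5)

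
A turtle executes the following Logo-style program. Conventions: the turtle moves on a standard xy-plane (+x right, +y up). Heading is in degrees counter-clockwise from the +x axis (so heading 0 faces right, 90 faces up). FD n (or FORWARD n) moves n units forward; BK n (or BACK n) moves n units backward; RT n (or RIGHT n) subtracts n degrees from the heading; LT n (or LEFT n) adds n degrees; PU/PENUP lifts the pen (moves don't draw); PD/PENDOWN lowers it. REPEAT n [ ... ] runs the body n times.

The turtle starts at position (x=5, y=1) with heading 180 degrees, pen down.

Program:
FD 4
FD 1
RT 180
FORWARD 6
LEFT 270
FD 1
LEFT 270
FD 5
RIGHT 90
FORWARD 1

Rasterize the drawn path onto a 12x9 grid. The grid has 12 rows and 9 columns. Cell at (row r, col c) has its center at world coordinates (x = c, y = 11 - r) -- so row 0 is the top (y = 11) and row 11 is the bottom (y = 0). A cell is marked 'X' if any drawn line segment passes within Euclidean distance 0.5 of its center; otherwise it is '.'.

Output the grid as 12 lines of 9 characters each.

Segment 0: (5,1) -> (1,1)
Segment 1: (1,1) -> (0,1)
Segment 2: (0,1) -> (6,1)
Segment 3: (6,1) -> (6,0)
Segment 4: (6,0) -> (1,0)
Segment 5: (1,0) -> (1,1)

Answer: .........
.........
.........
.........
.........
.........
.........
.........
.........
.........
XXXXXXX..
.XXXXXX..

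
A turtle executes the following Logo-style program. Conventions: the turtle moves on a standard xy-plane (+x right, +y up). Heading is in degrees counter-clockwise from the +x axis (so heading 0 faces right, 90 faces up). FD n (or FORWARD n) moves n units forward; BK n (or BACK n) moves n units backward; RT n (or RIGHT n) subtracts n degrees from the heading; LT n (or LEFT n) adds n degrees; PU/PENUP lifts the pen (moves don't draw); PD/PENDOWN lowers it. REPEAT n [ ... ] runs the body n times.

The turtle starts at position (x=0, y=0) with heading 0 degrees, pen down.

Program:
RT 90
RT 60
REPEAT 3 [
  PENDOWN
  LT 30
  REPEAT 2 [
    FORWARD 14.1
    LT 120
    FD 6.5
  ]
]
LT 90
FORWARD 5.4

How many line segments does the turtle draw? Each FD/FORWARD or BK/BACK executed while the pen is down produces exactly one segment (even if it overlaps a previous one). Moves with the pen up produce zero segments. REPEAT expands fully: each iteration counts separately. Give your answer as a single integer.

Executing turtle program step by step:
Start: pos=(0,0), heading=0, pen down
RT 90: heading 0 -> 270
RT 60: heading 270 -> 210
REPEAT 3 [
  -- iteration 1/3 --
  PD: pen down
  LT 30: heading 210 -> 240
  REPEAT 2 [
    -- iteration 1/2 --
    FD 14.1: (0,0) -> (-7.05,-12.211) [heading=240, draw]
    LT 120: heading 240 -> 0
    FD 6.5: (-7.05,-12.211) -> (-0.55,-12.211) [heading=0, draw]
    -- iteration 2/2 --
    FD 14.1: (-0.55,-12.211) -> (13.55,-12.211) [heading=0, draw]
    LT 120: heading 0 -> 120
    FD 6.5: (13.55,-12.211) -> (10.3,-6.582) [heading=120, draw]
  ]
  -- iteration 2/3 --
  PD: pen down
  LT 30: heading 120 -> 150
  REPEAT 2 [
    -- iteration 1/2 --
    FD 14.1: (10.3,-6.582) -> (-1.911,0.468) [heading=150, draw]
    LT 120: heading 150 -> 270
    FD 6.5: (-1.911,0.468) -> (-1.911,-6.032) [heading=270, draw]
    -- iteration 2/2 --
    FD 14.1: (-1.911,-6.032) -> (-1.911,-20.132) [heading=270, draw]
    LT 120: heading 270 -> 30
    FD 6.5: (-1.911,-20.132) -> (3.718,-16.882) [heading=30, draw]
  ]
  -- iteration 3/3 --
  PD: pen down
  LT 30: heading 30 -> 60
  REPEAT 2 [
    -- iteration 1/2 --
    FD 14.1: (3.718,-16.882) -> (10.768,-4.671) [heading=60, draw]
    LT 120: heading 60 -> 180
    FD 6.5: (10.768,-4.671) -> (4.268,-4.671) [heading=180, draw]
    -- iteration 2/2 --
    FD 14.1: (4.268,-4.671) -> (-9.832,-4.671) [heading=180, draw]
    LT 120: heading 180 -> 300
    FD 6.5: (-9.832,-4.671) -> (-6.582,-10.3) [heading=300, draw]
  ]
]
LT 90: heading 300 -> 30
FD 5.4: (-6.582,-10.3) -> (-1.905,-7.6) [heading=30, draw]
Final: pos=(-1.905,-7.6), heading=30, 13 segment(s) drawn
Segments drawn: 13

Answer: 13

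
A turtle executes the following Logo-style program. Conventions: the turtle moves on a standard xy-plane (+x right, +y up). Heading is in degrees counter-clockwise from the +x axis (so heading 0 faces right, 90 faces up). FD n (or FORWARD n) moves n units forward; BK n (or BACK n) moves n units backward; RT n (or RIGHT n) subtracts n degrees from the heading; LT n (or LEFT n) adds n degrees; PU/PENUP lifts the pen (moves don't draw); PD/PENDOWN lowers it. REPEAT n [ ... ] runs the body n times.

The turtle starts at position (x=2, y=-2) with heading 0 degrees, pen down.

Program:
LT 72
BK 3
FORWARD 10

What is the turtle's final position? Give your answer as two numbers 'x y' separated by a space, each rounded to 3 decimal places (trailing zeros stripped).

Answer: 4.163 4.657

Derivation:
Executing turtle program step by step:
Start: pos=(2,-2), heading=0, pen down
LT 72: heading 0 -> 72
BK 3: (2,-2) -> (1.073,-4.853) [heading=72, draw]
FD 10: (1.073,-4.853) -> (4.163,4.657) [heading=72, draw]
Final: pos=(4.163,4.657), heading=72, 2 segment(s) drawn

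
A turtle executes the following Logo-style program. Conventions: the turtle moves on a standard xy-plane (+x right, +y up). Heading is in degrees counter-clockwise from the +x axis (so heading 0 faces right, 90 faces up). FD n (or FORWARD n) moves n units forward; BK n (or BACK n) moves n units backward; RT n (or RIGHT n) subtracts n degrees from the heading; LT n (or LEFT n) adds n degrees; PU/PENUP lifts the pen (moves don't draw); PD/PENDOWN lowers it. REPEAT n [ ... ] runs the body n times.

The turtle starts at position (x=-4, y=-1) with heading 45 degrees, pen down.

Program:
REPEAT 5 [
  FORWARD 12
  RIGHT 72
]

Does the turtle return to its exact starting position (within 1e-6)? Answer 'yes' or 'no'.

Executing turtle program step by step:
Start: pos=(-4,-1), heading=45, pen down
REPEAT 5 [
  -- iteration 1/5 --
  FD 12: (-4,-1) -> (4.485,7.485) [heading=45, draw]
  RT 72: heading 45 -> 333
  -- iteration 2/5 --
  FD 12: (4.485,7.485) -> (15.177,2.037) [heading=333, draw]
  RT 72: heading 333 -> 261
  -- iteration 3/5 --
  FD 12: (15.177,2.037) -> (13.3,-9.815) [heading=261, draw]
  RT 72: heading 261 -> 189
  -- iteration 4/5 --
  FD 12: (13.3,-9.815) -> (1.448,-11.692) [heading=189, draw]
  RT 72: heading 189 -> 117
  -- iteration 5/5 --
  FD 12: (1.448,-11.692) -> (-4,-1) [heading=117, draw]
  RT 72: heading 117 -> 45
]
Final: pos=(-4,-1), heading=45, 5 segment(s) drawn

Start position: (-4, -1)
Final position: (-4, -1)
Distance = 0; < 1e-6 -> CLOSED

Answer: yes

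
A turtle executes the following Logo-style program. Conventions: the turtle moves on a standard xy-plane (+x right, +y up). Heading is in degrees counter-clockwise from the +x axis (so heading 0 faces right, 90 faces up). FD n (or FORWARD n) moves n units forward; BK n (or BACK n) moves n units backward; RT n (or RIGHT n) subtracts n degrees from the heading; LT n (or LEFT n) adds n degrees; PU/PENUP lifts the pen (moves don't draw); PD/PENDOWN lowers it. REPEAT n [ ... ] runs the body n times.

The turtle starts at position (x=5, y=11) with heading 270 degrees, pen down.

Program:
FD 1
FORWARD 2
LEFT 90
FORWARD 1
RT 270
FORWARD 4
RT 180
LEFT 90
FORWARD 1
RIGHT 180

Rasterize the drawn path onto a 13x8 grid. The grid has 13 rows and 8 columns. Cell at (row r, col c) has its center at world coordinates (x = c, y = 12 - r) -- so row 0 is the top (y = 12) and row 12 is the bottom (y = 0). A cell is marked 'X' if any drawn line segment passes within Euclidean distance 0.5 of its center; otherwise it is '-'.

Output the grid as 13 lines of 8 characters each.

Segment 0: (5,11) -> (5,10)
Segment 1: (5,10) -> (5,8)
Segment 2: (5,8) -> (6,8)
Segment 3: (6,8) -> (6,12)
Segment 4: (6,12) -> (7,12)

Answer: ------XX
-----XX-
-----XX-
-----XX-
-----XX-
--------
--------
--------
--------
--------
--------
--------
--------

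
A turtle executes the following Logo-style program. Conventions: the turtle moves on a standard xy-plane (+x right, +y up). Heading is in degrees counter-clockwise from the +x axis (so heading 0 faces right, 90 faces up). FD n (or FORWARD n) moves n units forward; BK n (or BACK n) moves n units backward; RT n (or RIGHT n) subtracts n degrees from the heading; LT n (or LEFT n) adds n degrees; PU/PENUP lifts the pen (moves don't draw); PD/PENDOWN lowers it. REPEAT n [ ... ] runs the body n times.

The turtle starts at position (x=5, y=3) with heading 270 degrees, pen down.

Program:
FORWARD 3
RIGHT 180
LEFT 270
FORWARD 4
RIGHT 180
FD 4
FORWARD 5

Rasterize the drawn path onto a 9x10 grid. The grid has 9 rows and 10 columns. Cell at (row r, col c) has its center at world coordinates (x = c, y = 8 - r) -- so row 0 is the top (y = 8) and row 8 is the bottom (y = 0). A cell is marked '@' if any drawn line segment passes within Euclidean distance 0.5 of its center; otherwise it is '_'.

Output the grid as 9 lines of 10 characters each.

Segment 0: (5,3) -> (5,0)
Segment 1: (5,0) -> (9,-0)
Segment 2: (9,-0) -> (5,-0)
Segment 3: (5,-0) -> (0,0)

Answer: __________
__________
__________
__________
__________
_____@____
_____@____
_____@____
@@@@@@@@@@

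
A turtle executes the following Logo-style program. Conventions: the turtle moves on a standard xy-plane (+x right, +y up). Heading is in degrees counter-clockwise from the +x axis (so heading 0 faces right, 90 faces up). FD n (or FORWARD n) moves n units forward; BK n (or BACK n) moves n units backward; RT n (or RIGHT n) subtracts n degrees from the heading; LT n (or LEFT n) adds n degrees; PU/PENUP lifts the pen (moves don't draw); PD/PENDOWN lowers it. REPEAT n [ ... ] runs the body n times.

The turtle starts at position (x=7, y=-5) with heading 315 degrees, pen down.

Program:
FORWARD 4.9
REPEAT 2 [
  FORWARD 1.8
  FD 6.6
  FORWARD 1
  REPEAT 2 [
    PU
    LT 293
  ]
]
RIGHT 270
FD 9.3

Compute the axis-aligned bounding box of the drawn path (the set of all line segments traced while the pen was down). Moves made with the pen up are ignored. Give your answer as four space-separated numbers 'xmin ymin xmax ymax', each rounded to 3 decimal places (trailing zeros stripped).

Answer: 7 -15.112 17.112 -5

Derivation:
Executing turtle program step by step:
Start: pos=(7,-5), heading=315, pen down
FD 4.9: (7,-5) -> (10.465,-8.465) [heading=315, draw]
REPEAT 2 [
  -- iteration 1/2 --
  FD 1.8: (10.465,-8.465) -> (11.738,-9.738) [heading=315, draw]
  FD 6.6: (11.738,-9.738) -> (16.405,-14.405) [heading=315, draw]
  FD 1: (16.405,-14.405) -> (17.112,-15.112) [heading=315, draw]
  REPEAT 2 [
    -- iteration 1/2 --
    PU: pen up
    LT 293: heading 315 -> 248
    -- iteration 2/2 --
    PU: pen up
    LT 293: heading 248 -> 181
  ]
  -- iteration 2/2 --
  FD 1.8: (17.112,-15.112) -> (15.312,-15.143) [heading=181, move]
  FD 6.6: (15.312,-15.143) -> (8.713,-15.258) [heading=181, move]
  FD 1: (8.713,-15.258) -> (7.713,-15.276) [heading=181, move]
  REPEAT 2 [
    -- iteration 1/2 --
    PU: pen up
    LT 293: heading 181 -> 114
    -- iteration 2/2 --
    PU: pen up
    LT 293: heading 114 -> 47
  ]
]
RT 270: heading 47 -> 137
FD 9.3: (7.713,-15.276) -> (0.911,-8.933) [heading=137, move]
Final: pos=(0.911,-8.933), heading=137, 4 segment(s) drawn

Segment endpoints: x in {7, 10.465, 11.738, 16.405, 17.112}, y in {-15.112, -14.405, -9.738, -8.465, -5}
xmin=7, ymin=-15.112, xmax=17.112, ymax=-5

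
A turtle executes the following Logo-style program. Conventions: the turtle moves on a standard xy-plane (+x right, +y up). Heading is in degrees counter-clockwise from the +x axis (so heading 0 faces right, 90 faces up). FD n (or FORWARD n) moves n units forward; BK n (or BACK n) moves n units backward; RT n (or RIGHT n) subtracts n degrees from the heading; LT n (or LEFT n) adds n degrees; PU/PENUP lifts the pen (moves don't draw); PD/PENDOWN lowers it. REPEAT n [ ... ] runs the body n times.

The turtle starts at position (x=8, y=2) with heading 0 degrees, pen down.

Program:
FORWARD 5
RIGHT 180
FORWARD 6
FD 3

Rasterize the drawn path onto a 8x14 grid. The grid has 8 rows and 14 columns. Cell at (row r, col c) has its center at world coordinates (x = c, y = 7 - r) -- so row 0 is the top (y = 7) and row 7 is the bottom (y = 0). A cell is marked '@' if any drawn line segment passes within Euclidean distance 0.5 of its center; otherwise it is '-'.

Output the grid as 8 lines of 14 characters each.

Answer: --------------
--------------
--------------
--------------
--------------
----@@@@@@@@@@
--------------
--------------

Derivation:
Segment 0: (8,2) -> (13,2)
Segment 1: (13,2) -> (7,2)
Segment 2: (7,2) -> (4,2)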